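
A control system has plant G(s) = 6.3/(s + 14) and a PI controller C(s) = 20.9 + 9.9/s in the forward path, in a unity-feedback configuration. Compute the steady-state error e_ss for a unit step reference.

0

The open loop C(s)G(s) has a pole at the origin (type 1), so the static position error constant is infinite and e_ss = 1/(1+∞) = 0.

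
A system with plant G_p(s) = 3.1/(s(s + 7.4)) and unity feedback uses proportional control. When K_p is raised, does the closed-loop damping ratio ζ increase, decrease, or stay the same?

ζ = 7.4/(2√(3.1K_p)); increasing K_p raises the denominator, so ζ falls.

decrease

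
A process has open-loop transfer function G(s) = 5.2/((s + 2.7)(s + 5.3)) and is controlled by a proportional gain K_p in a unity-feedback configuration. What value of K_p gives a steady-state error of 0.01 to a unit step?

K_p = 272

For a type-0 loop with proportional control, e_ss = 1/(1 + K_p·G(0)).
G(0) = 0.3634. Require 1/(1 + K_p·0.3634) = 0.01, so 1 + 0.3634·K_p = 100.
K_p = (100 − 1)/0.3634 = 272.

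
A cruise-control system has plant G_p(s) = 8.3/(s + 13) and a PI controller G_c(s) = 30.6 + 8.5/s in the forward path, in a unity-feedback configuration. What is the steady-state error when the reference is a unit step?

The open loop G_c(s)G_p(s) has a pole at the origin (type 1), so the static position error constant is infinite and e_ss = 1/(1+∞) = 0.

0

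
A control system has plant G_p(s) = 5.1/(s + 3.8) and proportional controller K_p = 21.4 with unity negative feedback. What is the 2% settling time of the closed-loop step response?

Closed-loop transfer function: T(s) = K_p·G_p(s)/(1 + K_p·G_p(s)) = 109.1/(s + 3.8 + 109.1) = 109.1/(s + 112.9).
Time constant τ = 1/112.9 = 0.008854 s, so the 2% settling time is about 4τ = 0.0354 s.

T_s ≈ 0.0354 s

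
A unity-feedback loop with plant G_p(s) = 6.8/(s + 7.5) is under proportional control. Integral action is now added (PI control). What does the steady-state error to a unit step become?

The integrator makes K_pos = lim_{s→0} C(s)G(s) infinite, so e_ss = 1/(1+K_pos) = 0.

0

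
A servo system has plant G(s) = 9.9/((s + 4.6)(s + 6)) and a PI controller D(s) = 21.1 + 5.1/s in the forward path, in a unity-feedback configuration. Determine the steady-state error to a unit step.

The open loop D(s)G(s) has a pole at the origin (type 1), so the static position error constant is infinite and e_ss = 1/(1+∞) = 0.

0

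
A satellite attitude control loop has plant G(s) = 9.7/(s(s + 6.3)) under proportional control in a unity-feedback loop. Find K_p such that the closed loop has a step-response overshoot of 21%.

From %OS = 100·exp(−πζ/√(1−ζ²)) = 21%, ζ = −ln(0.21)/√(π²+ln²(0.21)) = 0.4449.
Characteristic equation s² + 6.3s + 9.7K_p = 0 gives ζ = 6.3/(2√(9.7K_p)).
Setting ζ = 0.4449: √(9.7K_p) = 6.3/(2·0.4449) = 7.08, so K_p = 50.13/9.7 = 5.17.

K_p = 5.17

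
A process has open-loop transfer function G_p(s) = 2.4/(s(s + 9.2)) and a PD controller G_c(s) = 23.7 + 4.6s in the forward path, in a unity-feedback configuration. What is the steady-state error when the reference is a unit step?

0

The open loop G_c(s)G_p(s) has a pole at the origin (type 1), so the static position error constant is infinite and e_ss = 1/(1+∞) = 0.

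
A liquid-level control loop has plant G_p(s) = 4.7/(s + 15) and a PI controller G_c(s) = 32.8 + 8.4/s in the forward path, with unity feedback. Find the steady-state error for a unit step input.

The open loop G_c(s)G_p(s) has a pole at the origin (type 1), so the static position error constant is infinite and e_ss = 1/(1+∞) = 0.

0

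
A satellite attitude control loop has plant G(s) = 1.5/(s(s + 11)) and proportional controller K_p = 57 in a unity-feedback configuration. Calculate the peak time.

T_p = 0.423 s

From 1 + K_pG(s) = 0: s² + 11s + 85.5 = 0 ⇒ ω_n = 9.247, ζ = 0.5948.
Damped frequency ω_d = ω_n√(1−ζ²) = 7.433 rad/s, so peak time T_p = π/ω_d = 0.423 s.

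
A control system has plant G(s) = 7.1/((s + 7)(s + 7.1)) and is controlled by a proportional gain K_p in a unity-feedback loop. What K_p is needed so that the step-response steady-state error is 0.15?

For a type-0 loop with proportional control, e_ss = 1/(1 + K_p·G(0)).
G(0) = 0.1429. Require 1/(1 + K_p·0.1429) = 0.15, so 1 + 0.1429·K_p = 6.667.
K_p = (6.667 − 1)/0.1429 = 39.7.

K_p = 39.7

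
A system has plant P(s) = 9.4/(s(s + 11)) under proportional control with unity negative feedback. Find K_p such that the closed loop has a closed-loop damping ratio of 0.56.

Closed-loop characteristic equation: s² + 11s + K_p·9.4 = 0.
So ω_n = √(9.4K_p) and 2ζω_n = 11, giving ζ = 11/(2√(9.4K_p)).
Setting ζ = 0.56: √(9.4K_p) = 11/(2·0.56) = 9.821, so K_p = 96.46/9.4 = 10.3.

K_p = 10.3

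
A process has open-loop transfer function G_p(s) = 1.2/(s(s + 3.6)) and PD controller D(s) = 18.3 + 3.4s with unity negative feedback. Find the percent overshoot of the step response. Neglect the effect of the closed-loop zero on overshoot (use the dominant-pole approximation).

1.12%

Forward path: (18.3 + 3.4s)·1.2/(s(s+3.6)). The closed-loop characteristic equation is s² + (3.6 + 1.2·3.4)s + 1.2·18.3 = 0.
That is s² + 7.68s + 21.96 = 0, so ω_n = 4.686 rad/s and ζ = 7.68/(2·4.686) = 0.8194.
%OS = 100·exp(−πζ/√(1−ζ²)) = 1.12%.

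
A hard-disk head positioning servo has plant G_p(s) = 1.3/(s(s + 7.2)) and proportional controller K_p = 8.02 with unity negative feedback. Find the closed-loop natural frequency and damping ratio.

ω_n = 3.23 rad/s, ζ = 1.11

With unity feedback the closed-loop characteristic equation is s² + 7.2s + 8.02·1.3 = s² + 7.2s + 10.43 = 0.
So ω_n² = 10.43 ⇒ ω_n = 3.229 rad/s, and ζ = 7.2/(2ω_n) = 1.11.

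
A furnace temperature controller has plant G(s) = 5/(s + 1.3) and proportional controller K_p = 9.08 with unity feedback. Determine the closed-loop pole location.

Closed-loop transfer function: T(s) = K_p·G(s)/(1 + K_p·G(s)) = 45.4/(s + 1.3 + 45.4) = 45.4/(s + 46.7).
The closed-loop pole is at s = −46.7.

s = -46.7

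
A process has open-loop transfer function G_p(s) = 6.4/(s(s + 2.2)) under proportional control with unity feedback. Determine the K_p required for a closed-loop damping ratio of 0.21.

Closed-loop characteristic equation: s² + 2.2s + K_p·6.4 = 0.
So ω_n = √(6.4K_p) and 2ζω_n = 2.2, giving ζ = 2.2/(2√(6.4K_p)).
Setting ζ = 0.21: √(6.4K_p) = 2.2/(2·0.21) = 5.238, so K_p = 27.44/6.4 = 4.29.

K_p = 4.29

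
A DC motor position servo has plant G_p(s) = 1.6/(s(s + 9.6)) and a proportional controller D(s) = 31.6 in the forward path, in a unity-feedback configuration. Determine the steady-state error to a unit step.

The open loop D(s)G_p(s) has a pole at the origin (type 1), so the static position error constant is infinite and e_ss = 1/(1+∞) = 0.

0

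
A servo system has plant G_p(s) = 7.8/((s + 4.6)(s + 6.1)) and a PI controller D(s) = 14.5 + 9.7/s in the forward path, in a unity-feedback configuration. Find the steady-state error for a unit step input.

The open loop D(s)G_p(s) has a pole at the origin (type 1), so the static position error constant is infinite and e_ss = 1/(1+∞) = 0.

0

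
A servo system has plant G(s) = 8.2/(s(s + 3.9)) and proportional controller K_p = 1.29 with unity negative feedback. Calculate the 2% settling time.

From 1 + K_pG(s) = 0: s² + 3.9s + 10.58 = 0 ⇒ ω_n = 3.252, ζ = 0.5996.
2% settling time T_s ≈ 4/(ζω_n) = 4/1.95 = 2.05 s.

T_s ≈ 2.05 s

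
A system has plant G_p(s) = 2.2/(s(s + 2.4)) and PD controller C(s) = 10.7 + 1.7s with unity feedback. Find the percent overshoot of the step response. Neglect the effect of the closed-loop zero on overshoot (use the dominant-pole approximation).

Forward path: (10.7 + 1.7s)·2.2/(s(s+2.4)). The closed-loop characteristic equation is s² + (2.4 + 2.2·1.7)s + 2.2·10.7 = 0.
That is s² + 6.14s + 23.54 = 0, so ω_n = 4.852 rad/s and ζ = 6.14/(2·4.852) = 0.6328.
%OS = 100·exp(−πζ/√(1−ζ²)) = 7.68%.

7.68%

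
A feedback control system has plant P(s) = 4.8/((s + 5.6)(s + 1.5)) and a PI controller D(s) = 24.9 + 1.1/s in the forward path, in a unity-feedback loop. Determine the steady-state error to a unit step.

The open loop D(s)P(s) has a pole at the origin (type 1), so the static position error constant is infinite and e_ss = 1/(1+∞) = 0.

0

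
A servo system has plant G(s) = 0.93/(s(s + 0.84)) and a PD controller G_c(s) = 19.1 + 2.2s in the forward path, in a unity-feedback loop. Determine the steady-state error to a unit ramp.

0.0473

The loop has one pole at the origin (type 1). Velocity error constant K_v = lim_{s→0} s·G_c(s)G(s) = 19.1·0.93/0.84 = 21.15.
Steady-state error to a unit ramp: e_ss = 1/K_v = 0.0473.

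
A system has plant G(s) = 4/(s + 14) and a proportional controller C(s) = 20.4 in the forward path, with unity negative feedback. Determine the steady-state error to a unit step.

The loop is type 0. Static position error constant K_pos = C(0)·G(0) = 20.4·0.2857 = 5.829.
Steady-state error to a unit step: e_ss = 1/(1+K_pos) = 1/6.829 = 0.146.

0.146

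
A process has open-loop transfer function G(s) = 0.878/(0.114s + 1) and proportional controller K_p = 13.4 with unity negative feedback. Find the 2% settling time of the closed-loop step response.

T_s ≈ 0.0357 s

Closed loop: T(s) = K_p·G/(1+K_p·G) = 11.77/(0.114s + 1 + 11.77), with pole at s = −(1 + 11.77)/0.114 = −112.
τ = 1/112 = 0.008931 s, so 2% settling time ≈ 4τ = 0.0357 s.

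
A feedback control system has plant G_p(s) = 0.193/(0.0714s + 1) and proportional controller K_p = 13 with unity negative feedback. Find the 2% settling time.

Closed loop: T(s) = K_p·G_p/(1+K_p·G_p) = 2.509/(0.0714s + 1 + 2.509), with pole at s = −(1 + 2.509)/0.0714 = −49.15.
τ = 1/49.15 = 0.02035 s, so 2% settling time ≈ 4τ = 0.0814 s.

T_s ≈ 0.0814 s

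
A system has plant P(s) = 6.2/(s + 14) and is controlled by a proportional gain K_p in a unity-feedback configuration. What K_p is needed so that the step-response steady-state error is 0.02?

K_p = 111

For a type-0 loop with proportional control, e_ss = 1/(1 + K_p·P(0)).
P(0) = 0.4429. Require 1/(1 + K_p·0.4429) = 0.02, so 1 + 0.4429·K_p = 50.
K_p = (50 − 1)/0.4429 = 111.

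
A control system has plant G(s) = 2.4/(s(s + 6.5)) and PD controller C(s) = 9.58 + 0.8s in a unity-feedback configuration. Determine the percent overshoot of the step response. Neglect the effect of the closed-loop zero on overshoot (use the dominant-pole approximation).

Forward path: (9.58 + 0.8s)·2.4/(s(s+6.5)). The closed-loop characteristic equation is s² + (6.5 + 2.4·0.8)s + 2.4·9.58 = 0.
That is s² + 8.42s + 22.99 = 0, so ω_n = 4.795 rad/s and ζ = 8.42/(2·4.795) = 0.878.
%OS = 100·exp(−πζ/√(1−ζ²)) = 0.314%.

0.314%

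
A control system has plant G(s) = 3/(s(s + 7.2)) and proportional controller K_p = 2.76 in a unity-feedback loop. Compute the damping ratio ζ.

1 + K_p·G(s) = 0 gives s² + 7.2s + 8.28 = 0.
Matching s² + 2ζω_n s + ω_n²: ω_n = √8.28 = 2.877 rad/s and 2ζω_n = 7.2, so ζ = 7.2/(2·2.877) = 1.25.

ζ = 1.25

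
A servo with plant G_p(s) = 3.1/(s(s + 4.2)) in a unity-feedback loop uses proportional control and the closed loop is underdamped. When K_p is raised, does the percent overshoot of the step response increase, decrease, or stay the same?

Characteristic equation s² + 4.2s + K_p·3.1 = 0: raising K_p raises ω_n while 2ζω_n = 4.2 is fixed, so ζ falls and overshoot grows.

increase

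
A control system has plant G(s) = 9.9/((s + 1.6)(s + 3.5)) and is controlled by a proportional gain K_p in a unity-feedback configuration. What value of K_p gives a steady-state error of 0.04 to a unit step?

K_p = 13.6

The loop is type 0, so e_ss(step) = 1/(1 + K_pos) with K_pos = K_p·G(0).
G(0) = 1.768. Require 1/(1 + K_p·1.768) = 0.04, so 1 + 1.768·K_p = 25.
K_p = (25 − 1)/1.768 = 13.6.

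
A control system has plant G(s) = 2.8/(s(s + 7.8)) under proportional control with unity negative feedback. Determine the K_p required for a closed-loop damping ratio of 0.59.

K_p = 15.6

Closed-loop characteristic equation: s² + 7.8s + K_p·2.8 = 0.
So ω_n = √(2.8K_p) and 2ζω_n = 7.8, giving ζ = 7.8/(2√(2.8K_p)).
Setting ζ = 0.59: √(2.8K_p) = 7.8/(2·0.59) = 6.61, so K_p = 43.69/2.8 = 15.6.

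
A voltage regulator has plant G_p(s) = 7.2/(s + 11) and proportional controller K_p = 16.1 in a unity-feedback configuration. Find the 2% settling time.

T_s ≈ 0.0315 s

Closed-loop transfer function: T(s) = K_p·G_p(s)/(1 + K_p·G_p(s)) = 115.9/(s + 11 + 115.9) = 115.9/(s + 126.9).
Time constant τ = 1/126.9 = 0.007879 s, so the 2% settling time is about 4τ = 0.0315 s.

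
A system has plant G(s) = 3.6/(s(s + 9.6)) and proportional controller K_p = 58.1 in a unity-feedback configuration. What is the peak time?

T_p = 0.23 s

Closed-loop characteristic equation: s² + 9.6s + 209.2 = 0, so ω_n = 14.46 rad/s and ζ = 9.6/(2·14.46) = 0.3319.
Damped frequency ω_d = ω_n√(1−ζ²) = 13.64 rad/s, so peak time T_p = π/ω_d = 0.23 s.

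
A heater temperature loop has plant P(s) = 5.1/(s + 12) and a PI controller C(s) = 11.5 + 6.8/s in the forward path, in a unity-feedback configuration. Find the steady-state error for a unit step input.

0

The open loop C(s)P(s) has a pole at the origin (type 1), so the static position error constant is infinite and e_ss = 1/(1+∞) = 0.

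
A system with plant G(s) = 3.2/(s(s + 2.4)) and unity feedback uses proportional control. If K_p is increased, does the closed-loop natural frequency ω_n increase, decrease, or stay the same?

increase

ω_n = √(3.2·K_p), which grows with K_p.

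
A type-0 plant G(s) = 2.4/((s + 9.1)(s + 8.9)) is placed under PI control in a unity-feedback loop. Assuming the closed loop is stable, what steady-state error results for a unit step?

The PI controller's integrator makes the forward path type 1, so e_ss to a step is zero.

0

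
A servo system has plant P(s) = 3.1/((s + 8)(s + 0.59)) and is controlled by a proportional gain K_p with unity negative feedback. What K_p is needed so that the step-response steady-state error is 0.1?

K_p = 13.7

For a type-0 loop with proportional control, e_ss = 1/(1 + K_p·P(0)).
P(0) = 0.6568. Require 1/(1 + K_p·0.6568) = 0.1, so 1 + 0.6568·K_p = 10.
K_p = (10 − 1)/0.6568 = 13.7.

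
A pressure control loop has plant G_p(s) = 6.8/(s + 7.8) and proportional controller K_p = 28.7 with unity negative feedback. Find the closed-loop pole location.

s = -203

Closed-loop transfer function: T(s) = K_p·G_p(s)/(1 + K_p·G_p(s)) = 195.2/(s + 7.8 + 195.2) = 195.2/(s + 203).
The closed-loop pole is at s = −203.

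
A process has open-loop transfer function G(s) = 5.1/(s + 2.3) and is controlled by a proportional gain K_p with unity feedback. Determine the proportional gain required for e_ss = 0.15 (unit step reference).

For a type-0 loop with proportional control, e_ss = 1/(1 + K_p·G(0)).
G(0) = 2.217. Require 1/(1 + K_p·2.217) = 0.15, so 1 + 2.217·K_p = 6.667.
K_p = (6.667 − 1)/2.217 = 2.56.

K_p = 2.56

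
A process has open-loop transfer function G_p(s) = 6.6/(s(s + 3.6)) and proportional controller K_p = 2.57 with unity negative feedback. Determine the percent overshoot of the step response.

21.7%

From 1 + K_pG_p(s) = 0: s² + 3.6s + 16.96 = 0 ⇒ ω_n = 4.118, ζ = 0.4371.
%OS = 100·exp(−πζ/√(1−ζ²)) = 100·exp(−π·0.4371/√0.809) = 21.7%.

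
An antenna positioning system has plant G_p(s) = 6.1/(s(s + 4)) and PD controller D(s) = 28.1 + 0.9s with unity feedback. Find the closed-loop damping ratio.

Forward path: (28.1 + 0.9s)·6.1/(s(s+4)). The closed-loop characteristic equation is s² + (4 + 6.1·0.9)s + 6.1·28.1 = 0.
That is s² + 9.49s + 171.4 = 0, so ω_n = 13.09 rad/s and ζ = 9.49/(2·13.09) = 0.3624.

ζ = 0.362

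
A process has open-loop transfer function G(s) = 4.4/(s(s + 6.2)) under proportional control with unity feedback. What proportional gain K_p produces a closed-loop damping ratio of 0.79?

Closed-loop characteristic equation: s² + 6.2s + K_p·4.4 = 0.
So ω_n = √(4.4K_p) and 2ζω_n = 6.2, giving ζ = 6.2/(2√(4.4K_p)).
Setting ζ = 0.79: √(4.4K_p) = 6.2/(2·0.79) = 3.924, so K_p = 15.4/4.4 = 3.5.

K_p = 3.5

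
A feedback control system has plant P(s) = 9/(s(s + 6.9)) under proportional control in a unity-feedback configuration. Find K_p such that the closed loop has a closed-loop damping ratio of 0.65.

K_p = 3.13

Closed-loop characteristic equation: s² + 6.9s + K_p·9 = 0.
So ω_n = √(9K_p) and 2ζω_n = 6.9, giving ζ = 6.9/(2√(9K_p)).
Setting ζ = 0.65: √(9K_p) = 6.9/(2·0.65) = 5.308, so K_p = 28.17/9 = 3.13.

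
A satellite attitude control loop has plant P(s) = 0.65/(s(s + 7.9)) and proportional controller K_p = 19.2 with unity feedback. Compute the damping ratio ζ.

The closed-loop denominator is s(s+7.9) + 19.2·0.65 = s² + 7.9s + 12.48.
Matching s² + 2ζω_n s + ω_n²: ω_n = √12.48 = 3.533 rad/s and 2ζω_n = 7.9, so ζ = 7.9/(2·3.533) = 1.12.

ζ = 1.12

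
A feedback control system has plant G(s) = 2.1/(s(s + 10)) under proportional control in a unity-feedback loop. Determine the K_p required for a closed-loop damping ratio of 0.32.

K_p = 116

Closed-loop characteristic equation: s² + 10s + K_p·2.1 = 0.
So ω_n = √(2.1K_p) and 2ζω_n = 10, giving ζ = 10/(2√(2.1K_p)).
Setting ζ = 0.32: √(2.1K_p) = 10/(2·0.32) = 15.62, so K_p = 244.1/2.1 = 116.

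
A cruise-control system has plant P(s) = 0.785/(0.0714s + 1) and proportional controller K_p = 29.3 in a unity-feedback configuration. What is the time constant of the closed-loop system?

Closed loop: T(s) = K_p·P/(1+K_p·P) = 23/(0.0714s + 1 + 23), with pole at s = −(1 + 23)/0.0714 = −336.1.
Closed-loop time constant τ = 1/336.1 = 0.00297 s.

τ = 0.00297 s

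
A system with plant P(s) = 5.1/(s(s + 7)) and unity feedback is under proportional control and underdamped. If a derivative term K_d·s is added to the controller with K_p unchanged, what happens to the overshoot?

decrease

With PD the characteristic equation becomes s² + (a + K·K_d)s + K·K_p = 0; the damping term grows, ζ rises, overshoot falls.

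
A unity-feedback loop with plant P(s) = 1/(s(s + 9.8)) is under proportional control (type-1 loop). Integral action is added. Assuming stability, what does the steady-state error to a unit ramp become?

The integrator raises the loop to type 2, so K_v → ∞ and e_ss to a ramp is zero.

0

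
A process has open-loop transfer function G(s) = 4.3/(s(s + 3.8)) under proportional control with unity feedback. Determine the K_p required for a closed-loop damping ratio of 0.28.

Closed-loop characteristic equation: s² + 3.8s + K_p·4.3 = 0.
So ω_n = √(4.3K_p) and 2ζω_n = 3.8, giving ζ = 3.8/(2√(4.3K_p)).
Setting ζ = 0.28: √(4.3K_p) = 3.8/(2·0.28) = 6.786, so K_p = 46.05/4.3 = 10.7.

K_p = 10.7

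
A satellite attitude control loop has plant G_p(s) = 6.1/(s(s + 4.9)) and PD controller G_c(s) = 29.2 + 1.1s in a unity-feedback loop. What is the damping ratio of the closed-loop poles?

Forward path: (29.2 + 1.1s)·6.1/(s(s+4.9)). The closed-loop characteristic equation is s² + (4.9 + 6.1·1.1)s + 6.1·29.2 = 0.
That is s² + 11.61s + 178.1 = 0, so ω_n = 13.35 rad/s and ζ = 11.61/(2·13.35) = 0.435.

ζ = 0.435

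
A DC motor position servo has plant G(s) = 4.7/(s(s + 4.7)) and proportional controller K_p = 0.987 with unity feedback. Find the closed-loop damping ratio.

The closed-loop denominator is s(s+4.7) + 0.987·4.7 = s² + 4.7s + 4.639.
Matching s² + 2ζω_n s + ω_n²: ω_n = √4.639 = 2.154 rad/s and 2ζω_n = 4.7, so ζ = 4.7/(2·2.154) = 1.09.

ζ = 1.09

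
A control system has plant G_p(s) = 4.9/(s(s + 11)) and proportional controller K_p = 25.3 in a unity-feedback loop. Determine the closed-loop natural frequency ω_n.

The closed-loop denominator is s(s+11) + 25.3·4.9 = s² + 11s + 124.
Matching s² + 2ζω_n s + ω_n²: ω_n = √124 = 11.13 rad/s and 2ζω_n = 11, so ζ = 11/(2·11.13) = 0.494.

ω_n = 11.1 rad/s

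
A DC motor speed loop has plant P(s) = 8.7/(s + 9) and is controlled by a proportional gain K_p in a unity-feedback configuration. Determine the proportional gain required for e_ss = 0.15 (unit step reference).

The loop is type 0, so e_ss(step) = 1/(1 + K_pos) with K_pos = K_p·P(0).
P(0) = 0.9667. Require 1/(1 + K_p·0.9667) = 0.15, so 1 + 0.9667·K_p = 6.667.
K_p = (6.667 − 1)/0.9667 = 5.86.

K_p = 5.86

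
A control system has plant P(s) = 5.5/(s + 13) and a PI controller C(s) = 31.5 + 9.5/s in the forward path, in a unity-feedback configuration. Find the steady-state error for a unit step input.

0

The open loop C(s)P(s) has a pole at the origin (type 1), so the static position error constant is infinite and e_ss = 1/(1+∞) = 0.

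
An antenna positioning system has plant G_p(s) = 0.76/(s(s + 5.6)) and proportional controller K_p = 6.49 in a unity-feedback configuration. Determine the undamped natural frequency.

ω_n = 2.22 rad/s

1 + K_p·G_p(s) = 0 gives s² + 5.6s + 4.932 = 0.
Matching s² + 2ζω_n s + ω_n²: ω_n = √4.932 = 2.221 rad/s and 2ζω_n = 5.6, so ζ = 5.6/(2·2.221) = 1.26.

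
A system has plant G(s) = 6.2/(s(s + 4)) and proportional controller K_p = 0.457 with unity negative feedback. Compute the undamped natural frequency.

ω_n = 1.68 rad/s

The closed-loop denominator is s(s+4) + 0.457·6.2 = s² + 4s + 2.833.
Matching s² + 2ζω_n s + ω_n²: ω_n = √2.833 = 1.683 rad/s and 2ζω_n = 4, so ζ = 4/(2·1.683) = 1.19.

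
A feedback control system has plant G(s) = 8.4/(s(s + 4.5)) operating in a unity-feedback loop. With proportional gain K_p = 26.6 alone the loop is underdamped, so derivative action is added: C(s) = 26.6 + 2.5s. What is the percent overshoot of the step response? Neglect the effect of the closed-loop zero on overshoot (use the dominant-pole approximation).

0.589%

Forward path: (26.6 + 2.5s)·8.4/(s(s+4.5)). The closed-loop characteristic equation is s² + (4.5 + 8.4·2.5)s + 8.4·26.6 = 0.
That is s² + 25.5s + 223.4 = 0, so ω_n = 14.95 rad/s and ζ = 25.5/(2·14.95) = 0.853.
%OS = 100·exp(−πζ/√(1−ζ²)) = 0.589%.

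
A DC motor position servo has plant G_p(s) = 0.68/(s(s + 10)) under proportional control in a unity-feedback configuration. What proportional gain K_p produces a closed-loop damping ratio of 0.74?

Closed-loop characteristic equation: s² + 10s + K_p·0.68 = 0.
So ω_n = √(0.68K_p) and 2ζω_n = 10, giving ζ = 10/(2√(0.68K_p)).
Setting ζ = 0.74: √(0.68K_p) = 10/(2·0.74) = 6.757, so K_p = 45.65/0.68 = 67.1.

K_p = 67.1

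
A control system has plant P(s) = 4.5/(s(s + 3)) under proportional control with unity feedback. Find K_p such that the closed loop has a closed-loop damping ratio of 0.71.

K_p = 0.992

Closed-loop characteristic equation: s² + 3s + K_p·4.5 = 0.
So ω_n = √(4.5K_p) and 2ζω_n = 3, giving ζ = 3/(2√(4.5K_p)).
Setting ζ = 0.71: √(4.5K_p) = 3/(2·0.71) = 2.113, so K_p = 4.463/4.5 = 0.992.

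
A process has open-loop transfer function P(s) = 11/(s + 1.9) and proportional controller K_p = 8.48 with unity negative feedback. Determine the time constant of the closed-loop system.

Closed-loop transfer function: T(s) = K_p·P(s)/(1 + K_p·P(s)) = 93.28/(s + 1.9 + 93.28) = 93.28/(s + 95.18).
Time constant τ = 1/95.18 = 0.0105 s.

τ = 0.0105 s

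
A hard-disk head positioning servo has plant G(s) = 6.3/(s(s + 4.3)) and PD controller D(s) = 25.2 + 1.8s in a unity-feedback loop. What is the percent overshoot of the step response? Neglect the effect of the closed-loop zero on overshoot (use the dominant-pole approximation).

Forward path: (25.2 + 1.8s)·6.3/(s(s+4.3)). The closed-loop characteristic equation is s² + (4.3 + 6.3·1.8)s + 6.3·25.2 = 0.
That is s² + 15.64s + 158.8 = 0, so ω_n = 12.6 rad/s and ζ = 15.64/(2·12.6) = 0.6206.
%OS = 100·exp(−πζ/√(1−ζ²)) = 8.32%.

8.32%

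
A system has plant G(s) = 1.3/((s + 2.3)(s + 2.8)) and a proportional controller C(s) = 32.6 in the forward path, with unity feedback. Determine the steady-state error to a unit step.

The loop is type 0. Static position error constant K_pos = C(0)·G(0) = 32.6·0.2019 = 6.581.
Steady-state error to a unit step: e_ss = 1/(1+K_pos) = 1/7.581 = 0.132.

0.132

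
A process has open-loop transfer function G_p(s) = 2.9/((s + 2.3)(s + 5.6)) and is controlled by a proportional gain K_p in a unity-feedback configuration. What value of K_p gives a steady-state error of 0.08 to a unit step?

K_p = 51.1

For a type-0 loop with proportional control, e_ss = 1/(1 + K_p·G_p(0)).
G_p(0) = 0.2252. Require 1/(1 + K_p·0.2252) = 0.08, so 1 + 0.2252·K_p = 12.5.
K_p = (12.5 − 1)/0.2252 = 51.1.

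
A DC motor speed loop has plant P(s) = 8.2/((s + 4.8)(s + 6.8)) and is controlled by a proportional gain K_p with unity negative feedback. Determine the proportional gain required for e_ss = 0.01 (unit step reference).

The loop is type 0, so e_ss(step) = 1/(1 + K_pos) with K_pos = K_p·P(0).
P(0) = 0.2512. Require 1/(1 + K_p·0.2512) = 0.01, so 1 + 0.2512·K_p = 100.
K_p = (100 − 1)/0.2512 = 394.

K_p = 394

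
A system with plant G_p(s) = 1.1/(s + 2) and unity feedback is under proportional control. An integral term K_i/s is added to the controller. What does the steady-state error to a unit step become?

0

Adding integral action puts a pole at s = 0 in the forward path, raising the system type to 1; a type-1 loop has zero steady-state error to a step.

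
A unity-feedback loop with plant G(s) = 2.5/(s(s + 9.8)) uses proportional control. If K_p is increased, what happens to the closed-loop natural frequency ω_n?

ω_n = √(2.5·K_p), which grows with K_p.

increase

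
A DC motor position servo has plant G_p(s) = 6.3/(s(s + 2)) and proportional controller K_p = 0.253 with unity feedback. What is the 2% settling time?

T_s ≈ 4 s

The closed-loop denominator s² + 2s + 1.594 gives ω_n = √1.594 = 1.262 and ζ = 2/(2ω_n) = 0.7921.
2% settling time T_s ≈ 4/(ζω_n) = 4/1 = 4 s.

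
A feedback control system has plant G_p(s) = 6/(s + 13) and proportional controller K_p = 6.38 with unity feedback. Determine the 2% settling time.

Closed-loop transfer function: T(s) = K_p·G_p(s)/(1 + K_p·G_p(s)) = 38.28/(s + 13 + 38.28) = 38.28/(s + 51.28).
Time constant τ = 1/51.28 = 0.0195 s, so the 2% settling time is about 4τ = 0.078 s.

T_s ≈ 0.078 s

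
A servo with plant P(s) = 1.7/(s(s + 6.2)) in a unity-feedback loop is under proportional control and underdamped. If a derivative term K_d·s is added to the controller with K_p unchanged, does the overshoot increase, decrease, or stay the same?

The derivative term adds K·K_d to the s-coefficient of the characteristic equation, raising 2ζω_n while ω_n is unchanged; ζ increases, so overshoot decreases.

decrease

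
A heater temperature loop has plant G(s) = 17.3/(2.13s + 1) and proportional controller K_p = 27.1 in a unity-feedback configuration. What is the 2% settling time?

Closed loop: T(s) = K_p·G/(1+K_p·G) = 468.8/(2.13s + 1 + 468.8), with pole at s = −(1 + 468.8)/2.13 = −220.6.
τ = 1/220.6 = 0.004534 s, so 2% settling time ≈ 4τ = 0.0181 s.

T_s ≈ 0.0181 s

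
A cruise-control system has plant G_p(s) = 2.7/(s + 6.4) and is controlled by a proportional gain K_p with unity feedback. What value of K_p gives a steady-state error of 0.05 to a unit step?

K_p = 45

For a type-0 loop with proportional control, e_ss = 1/(1 + K_p·G_p(0)).
G_p(0) = 0.4219. Require 1/(1 + K_p·0.4219) = 0.05, so 1 + 0.4219·K_p = 20.
K_p = (20 − 1)/0.4219 = 45.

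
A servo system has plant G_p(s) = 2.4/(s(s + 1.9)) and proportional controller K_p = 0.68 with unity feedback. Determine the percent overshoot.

3.04%

From 1 + K_pG_p(s) = 0: s² + 1.9s + 1.632 = 0 ⇒ ω_n = 1.277, ζ = 0.7436.
%OS = 100·exp(−πζ/√(1−ζ²)) = 100·exp(−π·0.7436/√0.447) = 3.04%.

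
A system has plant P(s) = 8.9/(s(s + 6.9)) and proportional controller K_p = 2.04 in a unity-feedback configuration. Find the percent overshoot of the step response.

From 1 + K_pP(s) = 0: s² + 6.9s + 18.16 = 0 ⇒ ω_n = 4.261, ζ = 0.8097.
%OS = 100·exp(−πζ/√(1−ζ²)) = 100·exp(−π·0.8097/√0.3444) = 1.31%.

1.31%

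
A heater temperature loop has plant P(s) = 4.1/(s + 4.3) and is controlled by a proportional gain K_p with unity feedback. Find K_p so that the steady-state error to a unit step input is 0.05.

Steady-state error for a unit step on this type-0 loop is 1/(1 + K_p·P(0)).
P(0) = 0.9535. Require 1/(1 + K_p·0.9535) = 0.05, so 1 + 0.9535·K_p = 20.
K_p = (20 − 1)/0.9535 = 19.9.

K_p = 19.9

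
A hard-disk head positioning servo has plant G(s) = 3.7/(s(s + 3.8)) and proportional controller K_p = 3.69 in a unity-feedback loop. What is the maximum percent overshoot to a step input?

15.2%

From 1 + K_pG(s) = 0: s² + 3.8s + 13.65 = 0 ⇒ ω_n = 3.695, ζ = 0.5142.
%OS = 100·exp(−πζ/√(1−ζ²)) = 100·exp(−π·0.5142/√0.7356) = 15.2%.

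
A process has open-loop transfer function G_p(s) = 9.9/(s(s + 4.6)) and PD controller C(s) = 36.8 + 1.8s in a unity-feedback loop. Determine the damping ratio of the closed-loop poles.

ζ = 0.587

Forward path: (36.8 + 1.8s)·9.9/(s(s+4.6)). The closed-loop characteristic equation is s² + (4.6 + 9.9·1.8)s + 9.9·36.8 = 0.
That is s² + 22.42s + 364.3 = 0, so ω_n = 19.09 rad/s and ζ = 22.42/(2·19.09) = 0.5873.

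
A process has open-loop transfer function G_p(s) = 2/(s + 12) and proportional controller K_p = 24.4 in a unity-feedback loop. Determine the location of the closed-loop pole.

Closed-loop transfer function: T(s) = K_p·G_p(s)/(1 + K_p·G_p(s)) = 48.8/(s + 12 + 48.8) = 48.8/(s + 60.8).
The closed-loop pole is at s = −60.8.

s = -60.8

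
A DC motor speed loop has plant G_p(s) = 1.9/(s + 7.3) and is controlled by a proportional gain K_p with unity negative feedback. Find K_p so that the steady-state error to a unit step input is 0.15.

K_p = 21.8

Steady-state error for a unit step on this type-0 loop is 1/(1 + K_p·G_p(0)).
G_p(0) = 0.2603. Require 1/(1 + K_p·0.2603) = 0.15, so 1 + 0.2603·K_p = 6.667.
K_p = (6.667 − 1)/0.2603 = 21.8.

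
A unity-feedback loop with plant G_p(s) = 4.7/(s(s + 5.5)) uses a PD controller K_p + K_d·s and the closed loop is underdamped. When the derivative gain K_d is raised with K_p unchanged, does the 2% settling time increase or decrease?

Characteristic equation s² + (5.5 + 4.7K_d)s + 4.7K_p = 0: raising K_d increases ζω_n = (5.5+4.7K_d)/2 while the loop stays underdamped, so T_s ≈ 4/(ζω_n) decreases.

decrease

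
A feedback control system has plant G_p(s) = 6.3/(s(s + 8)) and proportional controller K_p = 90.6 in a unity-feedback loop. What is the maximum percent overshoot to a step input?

58.7%

Closed-loop characteristic equation: s² + 8s + 570.8 = 0, so ω_n = 23.89 rad/s and ζ = 8/(2·23.89) = 0.1674.
%OS = 100·exp(−πζ/√(1−ζ²)) = 100·exp(−π·0.1674/√0.972) = 58.7%.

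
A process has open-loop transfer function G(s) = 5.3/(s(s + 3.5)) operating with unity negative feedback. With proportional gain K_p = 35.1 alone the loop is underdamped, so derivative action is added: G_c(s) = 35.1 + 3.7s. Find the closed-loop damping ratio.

ζ = 0.847

Forward path: (35.1 + 3.7s)·5.3/(s(s+3.5)). The closed-loop characteristic equation is s² + (3.5 + 5.3·3.7)s + 5.3·35.1 = 0.
That is s² + 23.11s + 186 = 0, so ω_n = 13.64 rad/s and ζ = 23.11/(2·13.64) = 0.8472.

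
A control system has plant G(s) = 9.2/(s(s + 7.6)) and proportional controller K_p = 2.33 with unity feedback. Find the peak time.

From 1 + K_pG(s) = 0: s² + 7.6s + 21.44 = 0 ⇒ ω_n = 4.63, ζ = 0.8208.
Damped frequency ω_d = ω_n√(1−ζ²) = 2.645 rad/s, so peak time T_p = π/ω_d = 1.19 s.

T_p = 1.19 s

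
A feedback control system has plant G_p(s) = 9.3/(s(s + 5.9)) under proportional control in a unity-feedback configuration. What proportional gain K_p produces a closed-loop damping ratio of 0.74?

K_p = 1.71

Closed-loop characteristic equation: s² + 5.9s + K_p·9.3 = 0.
So ω_n = √(9.3K_p) and 2ζω_n = 5.9, giving ζ = 5.9/(2√(9.3K_p)).
Setting ζ = 0.74: √(9.3K_p) = 5.9/(2·0.74) = 3.986, so K_p = 15.89/9.3 = 1.71.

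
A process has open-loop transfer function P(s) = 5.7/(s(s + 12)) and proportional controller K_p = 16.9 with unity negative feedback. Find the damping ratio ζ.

ζ = 0.611

1 + K_p·P(s) = 0 gives s² + 12s + 96.33 = 0.
So ω_n² = 96.33 ⇒ ω_n = 9.815 rad/s, and ζ = 12/(2ω_n) = 0.611.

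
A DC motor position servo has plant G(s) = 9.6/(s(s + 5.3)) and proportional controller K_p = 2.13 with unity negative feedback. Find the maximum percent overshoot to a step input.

Closed-loop characteristic equation: s² + 5.3s + 20.45 = 0, so ω_n = 4.522 rad/s and ζ = 5.3/(2·4.522) = 0.586.
%OS = 100·exp(−πζ/√(1−ζ²)) = 100·exp(−π·0.586/√0.6566) = 10.3%.

10.3%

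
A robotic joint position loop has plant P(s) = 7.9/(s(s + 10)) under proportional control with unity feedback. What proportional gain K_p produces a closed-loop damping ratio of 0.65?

Closed-loop characteristic equation: s² + 10s + K_p·7.9 = 0.
So ω_n = √(7.9K_p) and 2ζω_n = 10, giving ζ = 10/(2√(7.9K_p)).
Setting ζ = 0.65: √(7.9K_p) = 10/(2·0.65) = 7.692, so K_p = 59.17/7.9 = 7.49.

K_p = 7.49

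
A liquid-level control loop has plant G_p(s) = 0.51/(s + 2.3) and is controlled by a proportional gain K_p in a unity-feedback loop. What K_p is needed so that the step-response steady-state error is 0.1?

K_p = 40.6

For a type-0 loop with proportional control, e_ss = 1/(1 + K_p·G_p(0)).
G_p(0) = 0.2217. Require 1/(1 + K_p·0.2217) = 0.1, so 1 + 0.2217·K_p = 10.
K_p = (10 − 1)/0.2217 = 40.6.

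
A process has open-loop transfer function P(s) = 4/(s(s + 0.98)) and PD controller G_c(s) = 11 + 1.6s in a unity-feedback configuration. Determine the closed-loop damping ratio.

Forward path: (11 + 1.6s)·4/(s(s+0.98)). The closed-loop characteristic equation is s² + (0.98 + 4·1.6)s + 4·11 = 0.
That is s² + 7.38s + 44 = 0, so ω_n = 6.633 rad/s and ζ = 7.38/(2·6.633) = 0.5563.

ζ = 0.556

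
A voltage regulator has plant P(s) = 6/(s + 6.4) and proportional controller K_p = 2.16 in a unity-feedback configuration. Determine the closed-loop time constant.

Closed-loop transfer function: T(s) = K_p·P(s)/(1 + K_p·P(s)) = 12.96/(s + 6.4 + 12.96) = 12.96/(s + 19.36).
Time constant τ = 1/19.36 = 0.0517 s.

τ = 0.0517 s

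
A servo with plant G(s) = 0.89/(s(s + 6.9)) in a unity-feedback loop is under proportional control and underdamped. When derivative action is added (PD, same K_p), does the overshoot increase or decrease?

decrease

With PD the characteristic equation becomes s² + (a + K·K_d)s + K·K_p = 0; the damping term grows, ζ rises, overshoot falls.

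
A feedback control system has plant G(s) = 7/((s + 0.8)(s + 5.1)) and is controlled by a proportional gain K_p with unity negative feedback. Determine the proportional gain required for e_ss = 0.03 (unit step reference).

K_p = 18.8

Steady-state error for a unit step on this type-0 loop is 1/(1 + K_p·G(0)).
G(0) = 1.716. Require 1/(1 + K_p·1.716) = 0.03, so 1 + 1.716·K_p = 33.33.
K_p = (33.33 − 1)/1.716 = 18.8.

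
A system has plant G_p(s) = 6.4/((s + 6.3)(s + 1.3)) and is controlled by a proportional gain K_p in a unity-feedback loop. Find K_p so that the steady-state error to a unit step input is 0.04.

For a type-0 loop with proportional control, e_ss = 1/(1 + K_p·G_p(0)).
G_p(0) = 0.7814. Require 1/(1 + K_p·0.7814) = 0.04, so 1 + 0.7814·K_p = 25.
K_p = (25 − 1)/0.7814 = 30.7.

K_p = 30.7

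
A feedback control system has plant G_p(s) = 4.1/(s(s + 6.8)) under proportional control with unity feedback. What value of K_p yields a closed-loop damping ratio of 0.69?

Closed-loop characteristic equation: s² + 6.8s + K_p·4.1 = 0.
So ω_n = √(4.1K_p) and 2ζω_n = 6.8, giving ζ = 6.8/(2√(4.1K_p)).
Setting ζ = 0.69: √(4.1K_p) = 6.8/(2·0.69) = 4.928, so K_p = 24.28/4.1 = 5.92.

K_p = 5.92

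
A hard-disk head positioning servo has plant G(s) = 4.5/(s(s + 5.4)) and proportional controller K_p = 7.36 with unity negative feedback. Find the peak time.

T_p = 0.618 s

The closed-loop denominator s² + 5.4s + 33.12 gives ω_n = √33.12 = 5.755 and ζ = 5.4/(2ω_n) = 0.4692.
Damped frequency ω_d = ω_n√(1−ζ²) = 5.082 rad/s, so peak time T_p = π/ω_d = 0.618 s.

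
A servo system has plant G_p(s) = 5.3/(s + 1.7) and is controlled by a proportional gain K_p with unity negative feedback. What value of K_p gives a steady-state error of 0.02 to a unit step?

The loop is type 0, so e_ss(step) = 1/(1 + K_pos) with K_pos = K_p·G_p(0).
G_p(0) = 3.118. Require 1/(1 + K_p·3.118) = 0.02, so 1 + 3.118·K_p = 50.
K_p = (50 − 1)/3.118 = 15.7.

K_p = 15.7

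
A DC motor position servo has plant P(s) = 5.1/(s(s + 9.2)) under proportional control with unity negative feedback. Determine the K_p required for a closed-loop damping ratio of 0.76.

Closed-loop characteristic equation: s² + 9.2s + K_p·5.1 = 0.
So ω_n = √(5.1K_p) and 2ζω_n = 9.2, giving ζ = 9.2/(2√(5.1K_p)).
Setting ζ = 0.76: √(5.1K_p) = 9.2/(2·0.76) = 6.053, so K_p = 36.63/5.1 = 7.18.

K_p = 7.18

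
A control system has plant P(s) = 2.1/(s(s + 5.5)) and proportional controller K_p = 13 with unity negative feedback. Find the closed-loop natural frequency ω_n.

1 + K_p·P(s) = 0 gives s² + 5.5s + 27.3 = 0.
So ω_n² = 27.3 ⇒ ω_n = 5.225 rad/s, and ζ = 5.5/(2ω_n) = 0.526.

ω_n = 5.22 rad/s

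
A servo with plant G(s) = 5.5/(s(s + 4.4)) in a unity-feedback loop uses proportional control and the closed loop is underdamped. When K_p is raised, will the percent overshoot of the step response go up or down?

Characteristic equation s² + 4.4s + K_p·5.5 = 0: raising K_p raises ω_n while 2ζω_n = 4.4 is fixed, so ζ falls and overshoot grows.

increase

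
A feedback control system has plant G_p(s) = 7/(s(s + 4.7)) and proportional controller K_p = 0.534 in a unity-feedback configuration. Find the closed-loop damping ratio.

With unity feedback the closed-loop characteristic equation is s² + 4.7s + 0.534·7 = s² + 4.7s + 3.738 = 0.
Matching s² + 2ζω_n s + ω_n²: ω_n = √3.738 = 1.933 rad/s and 2ζω_n = 4.7, so ζ = 4.7/(2·1.933) = 1.22.

ζ = 1.22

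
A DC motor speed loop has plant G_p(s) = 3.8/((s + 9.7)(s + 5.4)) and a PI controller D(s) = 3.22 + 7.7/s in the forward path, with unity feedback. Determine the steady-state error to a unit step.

The open loop D(s)G_p(s) has a pole at the origin (type 1), so the static position error constant is infinite and e_ss = 1/(1+∞) = 0.

0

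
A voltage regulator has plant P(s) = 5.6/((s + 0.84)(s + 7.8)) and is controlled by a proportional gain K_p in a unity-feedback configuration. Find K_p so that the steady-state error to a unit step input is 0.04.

For a type-0 loop with proportional control, e_ss = 1/(1 + K_p·P(0)).
P(0) = 0.8547. Require 1/(1 + K_p·0.8547) = 0.04, so 1 + 0.8547·K_p = 25.
K_p = (25 − 1)/0.8547 = 28.1.

K_p = 28.1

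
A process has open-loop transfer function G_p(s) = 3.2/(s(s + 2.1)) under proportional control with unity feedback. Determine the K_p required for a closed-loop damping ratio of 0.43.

K_p = 1.86

Closed-loop characteristic equation: s² + 2.1s + K_p·3.2 = 0.
So ω_n = √(3.2K_p) and 2ζω_n = 2.1, giving ζ = 2.1/(2√(3.2K_p)).
Setting ζ = 0.43: √(3.2K_p) = 2.1/(2·0.43) = 2.442, so K_p = 5.963/3.2 = 1.86.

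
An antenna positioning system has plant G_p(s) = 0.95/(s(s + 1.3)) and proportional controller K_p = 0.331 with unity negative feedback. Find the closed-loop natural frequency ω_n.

The closed-loop denominator is s(s+1.3) + 0.331·0.95 = s² + 1.3s + 0.3145.
So ω_n² = 0.3145 ⇒ ω_n = 0.5608 rad/s, and ζ = 1.3/(2ω_n) = 1.16.

ω_n = 0.561 rad/s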